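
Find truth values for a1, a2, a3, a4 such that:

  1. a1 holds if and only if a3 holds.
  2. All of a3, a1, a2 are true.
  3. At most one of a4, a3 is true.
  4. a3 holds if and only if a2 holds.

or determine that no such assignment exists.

a1=T; a2=T; a3=T; a4=F

  (1) a1=T, a3=T — same ✓
  (2) {a3, a1, a2}: all 3 true ✓
  (3) {a4, a3}: 1 true — at most one ✓
  (4) a3=T, a2=T — same ✓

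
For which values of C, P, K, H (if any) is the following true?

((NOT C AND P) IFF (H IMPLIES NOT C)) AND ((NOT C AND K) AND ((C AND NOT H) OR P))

C=F; P=T; K=T; H=T

  (NOT C AND P) IFF (H IMPLIES NOT C) = True
    NOT C AND P = True
      NOT C = True
    H IMPLIES NOT C = True
      NOT C = True
  (NOT C AND K) AND ((C AND NOT H) OR P) = True
    NOT C AND K = True
      NOT C = True
    (C AND NOT H) OR P = True
      C AND NOT H = False
        NOT H = False
Both conjuncts True, so the formula holds.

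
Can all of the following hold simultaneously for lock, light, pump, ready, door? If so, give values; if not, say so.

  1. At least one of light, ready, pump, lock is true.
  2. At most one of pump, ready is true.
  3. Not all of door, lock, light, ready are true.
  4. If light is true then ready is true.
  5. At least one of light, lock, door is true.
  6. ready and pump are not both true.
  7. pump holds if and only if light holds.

lock = False, light = False, pump = False, ready = True, door = True

  (1) {light, ready, pump, lock}: 1 true — at least one ✓
  (2) {pump, ready}: 1 true — at most one ✓
  (3) {door, lock, light, ready}: 2/4 true — not all ✓
  (4) light=F ⇒ ready: vacuous ✓
  (5) {light, lock, door}: 1 true — at least one ✓
  (6) ready=T, pump=F — not both ✓
  (7) pump=F, light=F — same ✓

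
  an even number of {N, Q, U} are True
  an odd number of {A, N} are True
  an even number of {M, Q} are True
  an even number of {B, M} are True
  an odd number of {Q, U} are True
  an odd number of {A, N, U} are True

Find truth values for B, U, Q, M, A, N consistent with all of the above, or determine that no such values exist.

B = True, U = False, Q = True, M = True, A = False, N = True

{N, Q, U}: 2 true → even ✓
{A, N}: 1 true → odd ✓
{M, Q}: 2 true → even ✓
{B, M}: 2 true → even ✓
{Q, U}: 1 true → odd ✓
{A, N, U}: 1 true → odd ✓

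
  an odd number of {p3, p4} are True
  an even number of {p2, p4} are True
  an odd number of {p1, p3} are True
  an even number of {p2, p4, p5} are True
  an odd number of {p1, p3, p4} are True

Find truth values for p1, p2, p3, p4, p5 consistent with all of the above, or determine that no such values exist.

p1=F, p2=F, p3=T, p4=F, p5=F

{p3, p4}: 1 true → odd ✓
{p2, p4}: 0 true → even ✓
{p1, p3}: 1 true → odd ✓
{p2, p4, p5}: 0 true → even ✓
{p1, p3, p4}: 1 true → odd ✓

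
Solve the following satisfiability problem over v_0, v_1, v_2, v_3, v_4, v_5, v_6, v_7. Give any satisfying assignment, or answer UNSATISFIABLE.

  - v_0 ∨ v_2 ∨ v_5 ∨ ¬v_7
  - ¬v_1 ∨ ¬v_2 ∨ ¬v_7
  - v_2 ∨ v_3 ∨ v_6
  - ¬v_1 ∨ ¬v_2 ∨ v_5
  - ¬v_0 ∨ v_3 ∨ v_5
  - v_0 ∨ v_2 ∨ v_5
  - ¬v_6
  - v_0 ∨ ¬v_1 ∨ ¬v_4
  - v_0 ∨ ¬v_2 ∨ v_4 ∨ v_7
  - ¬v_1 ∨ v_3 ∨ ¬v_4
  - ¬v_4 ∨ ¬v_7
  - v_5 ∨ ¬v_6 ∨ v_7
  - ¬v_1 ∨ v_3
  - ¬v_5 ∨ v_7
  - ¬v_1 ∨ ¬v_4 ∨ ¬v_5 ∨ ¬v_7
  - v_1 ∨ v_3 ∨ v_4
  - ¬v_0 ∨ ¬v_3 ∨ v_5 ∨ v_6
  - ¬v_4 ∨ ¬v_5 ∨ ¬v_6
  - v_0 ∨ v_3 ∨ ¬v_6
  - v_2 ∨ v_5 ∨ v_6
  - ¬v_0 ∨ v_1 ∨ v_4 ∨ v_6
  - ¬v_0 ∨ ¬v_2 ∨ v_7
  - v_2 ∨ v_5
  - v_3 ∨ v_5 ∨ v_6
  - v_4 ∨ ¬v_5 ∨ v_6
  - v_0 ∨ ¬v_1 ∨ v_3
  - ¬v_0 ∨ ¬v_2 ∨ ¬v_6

Unit clause (¬v_6) forces v_6 = False.
Set v_0 = False.
Try v_1 = True:
  (v_0 ∨ ¬v_1 ∨ ¬v_4) forces v_4 = False.
  (¬v_1 ∨ v_3) forces v_3 = True.
  (v_4 ∨ ¬v_5 ∨ v_6) forces v_5 = False.
  (¬v_1 ∨ ¬v_2 ∨ v_5) forces v_2 = False.
  clause (v_0 ∨ v_2 ∨ v_5) is falsified — backtrack.
So v_1 = False.
Set v_2 = True.
Set v_3 = True.
Set v_4 = False.
  then (v_0 ∨ ¬v_2 ∨ v_4 ∨ v_7) forces v_7 = True.
  then (v_4 ∨ ¬v_5 ∨ v_6) forces v_5 = False.
All clauses satisfied.

v_0 = False, v_1 = False, v_2 = True, v_3 = True, v_4 = False, v_5 = False, v_6 = False, v_7 = True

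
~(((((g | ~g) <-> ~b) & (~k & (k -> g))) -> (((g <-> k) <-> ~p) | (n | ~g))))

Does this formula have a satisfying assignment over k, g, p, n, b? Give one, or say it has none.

k=F; g=T; p=F; n=F; b=F

  ~(((((g | ~g) <-> ~b) & (~k & (k -> g))) -> (((g <-> k) <-> ~p) | (n | ~g)))) = True
    (((g | ~g) <-> ~b) & (~k & (k -> g))) -> (((g <-> k) <-> ~p) | (n | ~g)) = False
      ((g | ~g) <-> ~b) & (~k & (k -> g)) = True
        (g | ~g) <-> ~b = True
          g | ~g = True
            ~g = False
          ~b = True
        ~k & (k -> g) = True
          ~k = True
          k -> g = True
      ((g <-> k) <-> ~p) | (n | ~g) = False
        (g <-> k) <-> ~p = False
          g <-> k = False
          ~p = True
        n | ~g = False
          ~g = False
The formula evaluates to True.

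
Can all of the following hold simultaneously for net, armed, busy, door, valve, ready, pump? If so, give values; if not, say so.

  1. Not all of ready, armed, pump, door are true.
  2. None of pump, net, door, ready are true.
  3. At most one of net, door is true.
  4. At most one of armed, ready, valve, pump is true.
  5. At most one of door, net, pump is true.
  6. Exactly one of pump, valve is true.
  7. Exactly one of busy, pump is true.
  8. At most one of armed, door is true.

net=F, armed=F, busy=T, door=F, valve=T, ready=F, pump=F

  (1) {ready, armed, pump, door}: 0/4 true — not all ✓
  (2) {pump, net, door, ready}: 0 true — none ✓
  (3) {net, door}: 0 true — at most one ✓
  (4) {armed, ready, valve, pump}: 1 true — at most one ✓
  (5) {door, net, pump}: 0 true — at most one ✓
  (6) {pump, valve}: 1 true — exactly one ✓
  (7) {busy, pump}: 1 true — exactly one ✓
  (8) {armed, door}: 0 true — at most one ✓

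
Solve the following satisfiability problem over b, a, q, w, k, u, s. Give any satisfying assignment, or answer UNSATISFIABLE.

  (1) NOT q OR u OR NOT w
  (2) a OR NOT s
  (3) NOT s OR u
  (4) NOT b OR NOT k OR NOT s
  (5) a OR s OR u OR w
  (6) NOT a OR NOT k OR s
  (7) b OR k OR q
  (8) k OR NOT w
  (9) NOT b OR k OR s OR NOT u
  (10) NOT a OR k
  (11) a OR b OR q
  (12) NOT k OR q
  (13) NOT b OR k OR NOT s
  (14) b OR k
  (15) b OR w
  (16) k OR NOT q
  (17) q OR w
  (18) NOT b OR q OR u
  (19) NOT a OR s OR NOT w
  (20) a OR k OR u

Set b = False.
  then (b OR k) forces k = True.
  then (b OR w) forces w = True.
  then (NOT k OR q) forces q = True.
  then (NOT q OR u OR NOT w) forces u = True.
Set a = False.
  then (a OR NOT s) forces s = False.
All clauses satisfied.

b: False, a: False, q: True, w: True, k: True, u: True, s: False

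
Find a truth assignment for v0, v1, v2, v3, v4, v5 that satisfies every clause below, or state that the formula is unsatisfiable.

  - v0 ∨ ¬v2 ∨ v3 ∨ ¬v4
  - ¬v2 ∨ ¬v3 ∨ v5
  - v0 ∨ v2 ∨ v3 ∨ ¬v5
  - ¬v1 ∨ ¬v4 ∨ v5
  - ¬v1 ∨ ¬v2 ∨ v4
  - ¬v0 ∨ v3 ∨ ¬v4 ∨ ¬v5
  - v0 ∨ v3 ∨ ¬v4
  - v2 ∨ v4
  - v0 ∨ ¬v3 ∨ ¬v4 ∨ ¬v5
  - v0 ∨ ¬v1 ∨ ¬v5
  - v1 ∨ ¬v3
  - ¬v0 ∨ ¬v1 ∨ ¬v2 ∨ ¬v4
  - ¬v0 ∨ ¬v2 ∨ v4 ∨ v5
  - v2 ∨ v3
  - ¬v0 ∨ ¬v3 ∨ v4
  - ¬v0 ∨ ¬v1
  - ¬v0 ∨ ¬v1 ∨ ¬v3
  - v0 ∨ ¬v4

v0: False; v1: False; v2: True; v3: False; v4: False; v5: True

Set v0 = False.
  then (v0 ∨ ¬v4) forces v4 = False.
  then (v2 ∨ v4) forces v2 = True.
  then (¬v1 ∨ ¬v2 ∨ v4) forces v1 = False.
  then (v1 ∨ ¬v3) forces v3 = False.
Set v5 = True.
All clauses satisfied.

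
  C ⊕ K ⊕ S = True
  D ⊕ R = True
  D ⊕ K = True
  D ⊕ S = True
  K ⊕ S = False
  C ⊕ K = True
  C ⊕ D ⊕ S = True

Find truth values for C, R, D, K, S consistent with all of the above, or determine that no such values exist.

Adding constraints 1, 3, 7 mod 2: every variable appears an even number of times on the left, so the left side is 0.
But the right sides sum to 1 (mod 2). 0 ≠ 1 — the system is inconsistent.

Unsatisfiable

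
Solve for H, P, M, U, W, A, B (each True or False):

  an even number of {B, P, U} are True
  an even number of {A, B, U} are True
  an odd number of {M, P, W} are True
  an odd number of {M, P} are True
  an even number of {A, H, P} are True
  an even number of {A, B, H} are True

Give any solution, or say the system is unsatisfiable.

H = False, P = False, M = True, U = False, W = False, A = False, B = False

{B, P, U}: 0 true → even ✓
{A, B, U}: 0 true → even ✓
{M, P, W}: 1 true → odd ✓
{M, P}: 1 true → odd ✓
{A, H, P}: 0 true → even ✓
{A, B, H}: 0 true → even ✓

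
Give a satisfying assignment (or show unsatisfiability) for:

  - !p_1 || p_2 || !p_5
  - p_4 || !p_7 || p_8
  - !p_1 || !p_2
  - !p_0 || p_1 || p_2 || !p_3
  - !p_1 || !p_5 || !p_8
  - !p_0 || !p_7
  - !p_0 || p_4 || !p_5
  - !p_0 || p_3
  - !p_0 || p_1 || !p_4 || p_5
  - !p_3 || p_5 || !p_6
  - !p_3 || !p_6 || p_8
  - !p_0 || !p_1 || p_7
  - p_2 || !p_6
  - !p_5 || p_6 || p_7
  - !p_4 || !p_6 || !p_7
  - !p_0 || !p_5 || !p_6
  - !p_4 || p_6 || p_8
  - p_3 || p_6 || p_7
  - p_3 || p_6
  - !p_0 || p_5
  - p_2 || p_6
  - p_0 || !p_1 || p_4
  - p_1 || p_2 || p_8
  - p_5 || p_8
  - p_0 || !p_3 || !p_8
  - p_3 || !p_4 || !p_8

p_0: False; p_1: False; p_2: True; p_3: False; p_4: False; p_5: True; p_6: True; p_7: True; p_8: True

Set p_0 = False.
Try p_1 = True:
  (!p_1 || !p_2) forces p_2 = False.
  (!p_1 || p_2 || !p_5) forces p_5 = False.
  (p_2 || !p_6) forces p_6 = False.
  clause (p_2 || p_6) is falsified — backtrack.
So p_1 = False.
Try p_2 = False:
  (p_2 || !p_6) forces p_6 = False.
  clause (p_2 || p_6) is falsified — backtrack.
So p_2 = True.
Set p_3 = False.
  then (p_3 || p_6) forces p_6 = True.
Set p_4 = False.
Set p_5 = True.
Set p_7 = True.
  then (p_4 || !p_7 || p_8) forces p_8 = True.
All clauses satisfied.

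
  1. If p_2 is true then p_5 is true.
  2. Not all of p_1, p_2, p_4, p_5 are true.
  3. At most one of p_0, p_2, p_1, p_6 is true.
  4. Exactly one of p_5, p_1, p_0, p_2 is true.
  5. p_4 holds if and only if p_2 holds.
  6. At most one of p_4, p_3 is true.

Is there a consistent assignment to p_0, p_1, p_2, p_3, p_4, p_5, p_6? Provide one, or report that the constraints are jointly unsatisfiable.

p_0=F, p_1=F, p_2=F, p_3=F, p_4=F, p_5=T, p_6=F

  (1) p_2=F ⇒ p_5: vacuous ✓
  (2) {p_1, p_2, p_4, p_5}: 1/4 true — not all ✓
  (3) {p_0, p_2, p_1, p_6}: 0 true — at most one ✓
  (4) {p_5, p_1, p_0, p_2}: 1 true — exactly one ✓
  (5) p_4=F, p_2=F — same ✓
  (6) {p_4, p_3}: 0 true — at most one ✓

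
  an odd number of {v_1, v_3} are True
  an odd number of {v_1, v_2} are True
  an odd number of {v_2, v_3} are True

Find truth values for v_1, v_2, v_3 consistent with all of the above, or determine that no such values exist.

UNSATISFIABLE

Adding constraints 1, 2, 3 mod 2: every variable appears an even number of times on the left, so the left side is 0.
But the right sides sum to 1 (mod 2). 0 ≠ 1 — the system is inconsistent.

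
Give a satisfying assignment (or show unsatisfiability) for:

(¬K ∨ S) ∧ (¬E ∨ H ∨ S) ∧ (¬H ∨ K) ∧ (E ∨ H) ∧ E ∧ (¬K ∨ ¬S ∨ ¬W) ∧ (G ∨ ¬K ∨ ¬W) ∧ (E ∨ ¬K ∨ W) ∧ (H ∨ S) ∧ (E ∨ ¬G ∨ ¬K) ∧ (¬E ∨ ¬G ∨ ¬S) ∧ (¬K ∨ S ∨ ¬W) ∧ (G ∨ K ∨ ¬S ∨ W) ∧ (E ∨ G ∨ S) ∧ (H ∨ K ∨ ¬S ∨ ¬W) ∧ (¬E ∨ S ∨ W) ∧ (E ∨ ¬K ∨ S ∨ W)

Unit clause (E) forces E = True.
Set W = False.
  then (¬E ∨ S ∨ W) forces S = True.
  then (¬E ∨ ¬G ∨ ¬S) forces G = False.
  then (G ∨ K ∨ ¬S ∨ W) forces K = True.
Set H = False.
All clauses satisfied.

W: False, S: True, K: True, E: True, H: False, G: False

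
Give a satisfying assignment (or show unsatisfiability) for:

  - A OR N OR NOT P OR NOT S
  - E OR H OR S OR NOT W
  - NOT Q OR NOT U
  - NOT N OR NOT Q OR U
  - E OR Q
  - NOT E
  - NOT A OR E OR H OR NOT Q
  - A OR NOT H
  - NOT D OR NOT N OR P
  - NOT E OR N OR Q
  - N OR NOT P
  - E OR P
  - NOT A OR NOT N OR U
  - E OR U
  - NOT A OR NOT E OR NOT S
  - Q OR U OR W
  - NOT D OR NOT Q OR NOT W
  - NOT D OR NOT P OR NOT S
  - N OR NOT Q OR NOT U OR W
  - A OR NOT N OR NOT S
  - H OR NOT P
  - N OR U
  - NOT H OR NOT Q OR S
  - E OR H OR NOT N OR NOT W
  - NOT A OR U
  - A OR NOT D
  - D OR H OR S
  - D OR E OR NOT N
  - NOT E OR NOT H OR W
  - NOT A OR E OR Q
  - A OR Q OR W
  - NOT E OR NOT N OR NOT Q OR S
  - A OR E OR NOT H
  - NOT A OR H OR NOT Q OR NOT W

Case E = True:
  Clause (NOT E) is falsified — contradiction.
Case E = False:
  (E OR Q) forces Q = True.
  (NOT Q OR NOT U) forces U = False.
  Clause (E OR U) is falsified — contradiction.
Both cases fail, so the formula is unsatisfiable.

UNSATISFIABLE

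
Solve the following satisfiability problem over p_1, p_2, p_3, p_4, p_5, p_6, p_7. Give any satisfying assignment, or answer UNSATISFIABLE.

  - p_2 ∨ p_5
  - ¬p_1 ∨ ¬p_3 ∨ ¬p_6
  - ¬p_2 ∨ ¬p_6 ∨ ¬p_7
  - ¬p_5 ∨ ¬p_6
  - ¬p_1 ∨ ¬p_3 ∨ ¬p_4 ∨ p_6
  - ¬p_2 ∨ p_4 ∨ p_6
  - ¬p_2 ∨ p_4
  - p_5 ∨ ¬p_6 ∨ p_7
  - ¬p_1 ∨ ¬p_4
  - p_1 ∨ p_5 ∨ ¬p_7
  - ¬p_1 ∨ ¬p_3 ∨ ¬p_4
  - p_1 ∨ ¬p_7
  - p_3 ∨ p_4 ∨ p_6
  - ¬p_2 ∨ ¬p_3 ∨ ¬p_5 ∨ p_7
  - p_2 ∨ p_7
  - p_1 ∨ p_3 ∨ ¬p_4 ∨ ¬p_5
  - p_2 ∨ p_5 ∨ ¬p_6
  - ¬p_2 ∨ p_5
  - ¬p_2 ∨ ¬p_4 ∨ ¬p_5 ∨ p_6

p_1 = True, p_2 = False, p_3 = True, p_4 = False, p_5 = True, p_6 = False, p_7 = True

Set p_1 = True.
  then (¬p_1 ∨ ¬p_4) forces p_4 = False.
  then (¬p_2 ∨ p_4) forces p_2 = False.
  then (p_2 ∨ p_7) forces p_7 = True.
  then (p_2 ∨ p_5) forces p_5 = True.
  then (¬p_5 ∨ ¬p_6) forces p_6 = False.
  then (p_3 ∨ p_4 ∨ p_6) forces p_3 = True.
All clauses satisfied.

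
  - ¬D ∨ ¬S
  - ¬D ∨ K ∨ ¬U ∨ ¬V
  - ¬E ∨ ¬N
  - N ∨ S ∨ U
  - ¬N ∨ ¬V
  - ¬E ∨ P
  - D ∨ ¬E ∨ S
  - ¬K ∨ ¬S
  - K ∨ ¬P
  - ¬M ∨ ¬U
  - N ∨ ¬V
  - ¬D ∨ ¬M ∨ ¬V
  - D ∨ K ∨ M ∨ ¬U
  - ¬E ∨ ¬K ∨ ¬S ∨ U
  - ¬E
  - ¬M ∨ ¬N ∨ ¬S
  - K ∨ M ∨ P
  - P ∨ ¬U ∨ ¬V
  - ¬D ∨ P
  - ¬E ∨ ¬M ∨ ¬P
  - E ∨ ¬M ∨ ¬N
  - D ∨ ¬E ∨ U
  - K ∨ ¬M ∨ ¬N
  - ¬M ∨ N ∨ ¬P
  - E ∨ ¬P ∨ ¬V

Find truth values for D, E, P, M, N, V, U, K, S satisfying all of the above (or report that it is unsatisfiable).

D = False; E = False; P = True; M = False; N = True; V = False; U = False; K = True; S = False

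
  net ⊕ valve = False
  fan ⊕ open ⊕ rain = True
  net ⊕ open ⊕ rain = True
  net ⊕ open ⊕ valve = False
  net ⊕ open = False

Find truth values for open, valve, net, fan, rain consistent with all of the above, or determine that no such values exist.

open: False, valve: False, net: False, fan: False, rain: True

net ⊕ valve = F ⊕ F = False ✓
fan ⊕ open ⊕ rain = F ⊕ F ⊕ T = True ✓
net ⊕ open ⊕ rain = F ⊕ F ⊕ T = True ✓
net ⊕ open ⊕ valve = F ⊕ F ⊕ F = False ✓
net ⊕ open = F ⊕ F = False ✓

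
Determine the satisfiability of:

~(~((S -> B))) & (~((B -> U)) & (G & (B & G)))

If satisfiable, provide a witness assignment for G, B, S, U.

G=T, B=T, S=F, U=F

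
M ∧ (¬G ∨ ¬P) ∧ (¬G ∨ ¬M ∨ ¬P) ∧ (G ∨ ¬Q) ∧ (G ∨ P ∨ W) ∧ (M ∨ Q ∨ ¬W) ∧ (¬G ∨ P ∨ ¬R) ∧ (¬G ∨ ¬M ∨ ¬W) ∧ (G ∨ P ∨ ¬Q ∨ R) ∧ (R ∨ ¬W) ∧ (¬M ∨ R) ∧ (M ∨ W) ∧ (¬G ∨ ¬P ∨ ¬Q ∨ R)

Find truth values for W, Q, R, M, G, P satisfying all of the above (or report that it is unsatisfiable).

Unit clause (M) forces M = True.
In (¬M ∨ R) only R is left, so R = True.
Set W = False.
Set Q = False.
Try G = True:
  (¬G ∨ ¬P) forces P = False.
  clause (¬G ∨ P ∨ ¬R) is falsified — backtrack.
So G = False.
  then (G ∨ P ∨ W) forces P = True.
All clauses satisfied.

W: False, Q: False, R: True, M: True, G: False, P: True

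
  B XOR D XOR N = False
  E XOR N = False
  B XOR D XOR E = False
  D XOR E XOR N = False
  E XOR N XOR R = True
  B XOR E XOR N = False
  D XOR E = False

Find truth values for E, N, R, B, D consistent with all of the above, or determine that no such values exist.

E = False, N = False, R = True, B = False, D = False

B XOR D XOR N = F XOR F XOR F = False ✓
E XOR N = F XOR F = False ✓
B XOR D XOR E = F XOR F XOR F = False ✓
D XOR E XOR N = F XOR F XOR F = False ✓
E XOR N XOR R = F XOR F XOR T = True ✓
B XOR E XOR N = F XOR F XOR F = False ✓
D XOR E = F XOR F = False ✓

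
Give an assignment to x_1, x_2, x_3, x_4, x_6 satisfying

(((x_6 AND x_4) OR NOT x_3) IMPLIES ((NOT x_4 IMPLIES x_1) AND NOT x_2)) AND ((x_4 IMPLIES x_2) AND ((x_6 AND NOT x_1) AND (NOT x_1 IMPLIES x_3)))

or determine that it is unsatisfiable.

x_1=F, x_2=F, x_3=T, x_4=F, x_6=T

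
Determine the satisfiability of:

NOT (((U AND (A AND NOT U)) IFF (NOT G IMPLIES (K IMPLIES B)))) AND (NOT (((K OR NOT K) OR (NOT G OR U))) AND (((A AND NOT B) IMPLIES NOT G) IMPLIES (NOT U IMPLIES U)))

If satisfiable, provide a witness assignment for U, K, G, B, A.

No satisfying assignment exists.

The conjunct NOT (((K OR NOT K) OR (NOT G OR U))) is unsatisfiable on its own:
  U=F, K=F, G=F: evaluates to False.
  U=F, K=F, G=T: evaluates to False.
  U=F, K=T, G=F: evaluates to False.
  U=F, K=T, G=T: evaluates to False.
  U=T, K=F, G=F: evaluates to False.
  U=T, K=F, G=T: evaluates to False.
  U=T, K=T, G=F: evaluates to False.
  U=T, K=T, G=T: evaluates to False.
So the whole conjunction is unsatisfiable.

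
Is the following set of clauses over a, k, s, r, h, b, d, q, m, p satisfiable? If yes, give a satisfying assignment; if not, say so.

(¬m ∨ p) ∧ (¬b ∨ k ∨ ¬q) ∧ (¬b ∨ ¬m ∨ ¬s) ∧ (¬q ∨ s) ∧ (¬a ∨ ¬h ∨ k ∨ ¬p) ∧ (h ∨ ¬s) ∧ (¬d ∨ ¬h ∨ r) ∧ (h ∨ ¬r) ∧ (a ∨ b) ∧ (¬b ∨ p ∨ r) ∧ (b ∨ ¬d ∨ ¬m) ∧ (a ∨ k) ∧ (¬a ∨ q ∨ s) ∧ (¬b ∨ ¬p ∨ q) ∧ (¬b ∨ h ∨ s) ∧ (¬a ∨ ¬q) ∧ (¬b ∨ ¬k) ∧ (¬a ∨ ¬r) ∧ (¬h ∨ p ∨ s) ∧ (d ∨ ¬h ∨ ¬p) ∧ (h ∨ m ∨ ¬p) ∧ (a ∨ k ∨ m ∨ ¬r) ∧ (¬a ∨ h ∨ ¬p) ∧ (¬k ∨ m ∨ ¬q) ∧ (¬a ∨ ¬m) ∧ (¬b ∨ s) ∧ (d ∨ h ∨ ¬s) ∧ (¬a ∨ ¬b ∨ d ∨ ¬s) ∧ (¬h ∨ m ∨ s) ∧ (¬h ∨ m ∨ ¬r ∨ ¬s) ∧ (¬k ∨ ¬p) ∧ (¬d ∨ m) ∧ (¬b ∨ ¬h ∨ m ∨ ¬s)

a=T, k=F, s=T, r=F, h=T, b=F, d=F, q=F, m=F, p=F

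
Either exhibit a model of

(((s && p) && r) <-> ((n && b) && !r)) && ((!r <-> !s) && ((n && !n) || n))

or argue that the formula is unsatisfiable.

n = True; p = True; r = False; b = False; s = False

  ((s && p) && r) <-> ((n && b) && !r) = True
    (s && p) && r = False
      s && p = False
    (n && b) && !r = False
      n && b = False
      !r = True
  (!r <-> !s) && ((n && !n) || n) = True
    !r <-> !s = True
      !r = True
      !s = True
    (n && !n) || n = True
      n && !n = False
        !n = False
Both conjuncts True, so the formula holds.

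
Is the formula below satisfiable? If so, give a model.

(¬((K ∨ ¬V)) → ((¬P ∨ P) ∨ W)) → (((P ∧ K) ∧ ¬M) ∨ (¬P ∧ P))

W = False, K = True, P = True, V = True, M = False

  (¬((K ∨ ¬V)) → ((¬P ∨ P) ∨ W)) → (((P ∧ K) ∧ ¬M) ∨ (¬P ∧ P)) = True
    ¬((K ∨ ¬V)) → ((¬P ∨ P) ∨ W) = True
      ¬((K ∨ ¬V)) = False
        K ∨ ¬V = True
          ¬V = False
      (¬P ∨ P) ∨ W = True
        ¬P ∨ P = True
          ¬P = False
    ((P ∧ K) ∧ ¬M) ∨ (¬P ∧ P) = True
      (P ∧ K) ∧ ¬M = True
        P ∧ K = True
        ¬M = True
      ¬P ∧ P = False
        ¬P = False
The formula evaluates to True.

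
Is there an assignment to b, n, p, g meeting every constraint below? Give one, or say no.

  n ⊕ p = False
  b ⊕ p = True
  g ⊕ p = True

b: False, n: True, p: True, g: False

n ⊕ p = T ⊕ T = False ✓
b ⊕ p = F ⊕ T = True ✓
g ⊕ p = F ⊕ T = True ✓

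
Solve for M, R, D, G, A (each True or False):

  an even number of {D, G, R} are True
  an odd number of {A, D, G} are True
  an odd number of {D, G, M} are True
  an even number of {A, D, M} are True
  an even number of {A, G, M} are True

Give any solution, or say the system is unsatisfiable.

M = True; R = False; D = False; G = False; A = True

{D, G, R}: 0 true → even ✓
{A, D, G}: 1 true → odd ✓
{D, G, M}: 1 true → odd ✓
{A, D, M}: 2 true → even ✓
{A, G, M}: 2 true → even ✓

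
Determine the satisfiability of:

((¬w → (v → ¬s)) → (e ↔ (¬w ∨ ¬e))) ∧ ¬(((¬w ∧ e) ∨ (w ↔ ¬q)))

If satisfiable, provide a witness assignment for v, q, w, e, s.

v=T, q=F, w=F, e=F, s=T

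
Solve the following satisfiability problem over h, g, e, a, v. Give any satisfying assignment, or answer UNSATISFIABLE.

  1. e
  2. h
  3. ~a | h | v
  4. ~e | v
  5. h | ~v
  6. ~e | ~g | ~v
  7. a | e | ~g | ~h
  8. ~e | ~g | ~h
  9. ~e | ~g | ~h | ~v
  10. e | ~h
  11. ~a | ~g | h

Unit clause (e) forces e = True.
Unit clause (h) forces h = True.
In (~e | v) only v is left, so v = True.
In (~e | ~g | ~v) only ~g is left, so g = False.
Set a = False.
All clauses satisfied.

h: True, g: False, e: True, a: False, v: True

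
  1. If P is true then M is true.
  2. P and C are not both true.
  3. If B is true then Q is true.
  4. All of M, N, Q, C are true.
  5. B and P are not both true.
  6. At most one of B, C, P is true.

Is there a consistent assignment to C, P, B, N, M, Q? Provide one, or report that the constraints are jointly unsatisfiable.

C = True, P = False, B = False, N = True, M = True, Q = True

  (1) P=F ⇒ M: vacuous ✓
  (2) P=F, C=T — not both ✓
  (3) B=F ⇒ Q: vacuous ✓
  (4) {M, N, Q, C}: all 4 true ✓
  (5) B=F, P=F — not both ✓
  (6) {B, C, P}: 1 true — at most one ✓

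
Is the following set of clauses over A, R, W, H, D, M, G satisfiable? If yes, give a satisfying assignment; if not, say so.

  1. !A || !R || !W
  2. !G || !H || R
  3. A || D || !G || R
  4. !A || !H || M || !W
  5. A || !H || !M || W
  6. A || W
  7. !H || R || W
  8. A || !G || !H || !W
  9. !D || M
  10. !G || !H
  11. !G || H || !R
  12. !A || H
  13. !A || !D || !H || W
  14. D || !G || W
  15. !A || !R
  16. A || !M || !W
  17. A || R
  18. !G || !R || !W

Set A = False.
  then (A || W) forces W = True.
  then (A || !M || !W) forces M = False.
  then (A || R) forces R = True.
  then (!G || !R || !W) forces G = False.
  then (!D || M) forces D = False.
Set H = False.
All clauses satisfied.

A = False; R = True; W = True; H = False; D = False; M = False; G = False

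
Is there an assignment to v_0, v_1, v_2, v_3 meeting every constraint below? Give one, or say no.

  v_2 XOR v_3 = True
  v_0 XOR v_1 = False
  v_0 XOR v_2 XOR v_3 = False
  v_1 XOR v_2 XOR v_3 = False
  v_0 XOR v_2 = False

v_0=T, v_1=T, v_2=T, v_3=F

v_2 XOR v_3 = T XOR F = True ✓
v_0 XOR v_1 = T XOR T = False ✓
v_0 XOR v_2 XOR v_3 = T XOR T XOR F = False ✓
v_1 XOR v_2 XOR v_3 = T XOR T XOR F = False ✓
v_0 XOR v_2 = T XOR T = False ✓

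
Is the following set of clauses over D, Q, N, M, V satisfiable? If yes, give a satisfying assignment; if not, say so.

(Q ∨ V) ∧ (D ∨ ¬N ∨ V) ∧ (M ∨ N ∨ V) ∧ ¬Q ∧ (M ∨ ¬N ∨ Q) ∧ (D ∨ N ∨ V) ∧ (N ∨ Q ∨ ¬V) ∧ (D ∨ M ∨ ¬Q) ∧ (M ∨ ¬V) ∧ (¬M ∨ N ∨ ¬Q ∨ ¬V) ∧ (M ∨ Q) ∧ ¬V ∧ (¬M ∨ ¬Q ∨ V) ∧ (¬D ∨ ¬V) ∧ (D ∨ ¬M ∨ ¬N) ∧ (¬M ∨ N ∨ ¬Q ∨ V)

Case Q = True:
  Clause (¬Q) is falsified — contradiction.
Case Q = False:
  (Q ∨ V) forces V = True.
  Clause (¬V) is falsified — contradiction.
Both cases fail, so the formula is unsatisfiable.

No satisfying assignment exists.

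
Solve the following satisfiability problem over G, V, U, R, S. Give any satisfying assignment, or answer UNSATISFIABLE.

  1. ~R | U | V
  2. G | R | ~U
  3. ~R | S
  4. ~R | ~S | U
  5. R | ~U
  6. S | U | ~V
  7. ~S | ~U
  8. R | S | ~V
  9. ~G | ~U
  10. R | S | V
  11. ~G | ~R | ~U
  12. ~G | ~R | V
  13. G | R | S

G = True, V = False, U = False, R = False, S = True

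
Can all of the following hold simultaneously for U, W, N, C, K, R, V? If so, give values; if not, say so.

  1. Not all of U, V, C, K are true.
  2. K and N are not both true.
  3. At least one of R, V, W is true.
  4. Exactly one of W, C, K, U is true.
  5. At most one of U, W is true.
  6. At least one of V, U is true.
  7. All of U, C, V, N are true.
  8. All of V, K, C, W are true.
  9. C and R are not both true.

Case U = True:
  (4) with U=T forces W = False.
  Constraint (8) is violated (W=F) — contradiction.
Case U = False:
  Constraint (7) is violated (U=F) — contradiction.
Both cases fail — unsatisfiable.

UNSATISFIABLE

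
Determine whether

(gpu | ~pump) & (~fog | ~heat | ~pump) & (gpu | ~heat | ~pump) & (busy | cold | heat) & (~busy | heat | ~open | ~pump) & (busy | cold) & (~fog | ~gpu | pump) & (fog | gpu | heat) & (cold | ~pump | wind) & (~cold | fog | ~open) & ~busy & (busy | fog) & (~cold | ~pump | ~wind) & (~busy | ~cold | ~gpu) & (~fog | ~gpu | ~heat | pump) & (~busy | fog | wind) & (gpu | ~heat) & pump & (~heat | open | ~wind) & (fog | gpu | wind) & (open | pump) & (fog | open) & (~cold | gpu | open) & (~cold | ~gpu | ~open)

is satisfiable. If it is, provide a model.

Unit clause (~busy) forces busy = False.
In (busy | fog) only fog is left, so fog = True.
Unit clause (pump) forces pump = True.
In (gpu | ~pump) only gpu is left, so gpu = True.
In (~fog | ~heat | ~pump) only ~heat is left, so heat = False.
In (busy | cold | heat) only cold is left, so cold = True.
In (~cold | ~pump | ~wind) only ~wind is left, so wind = False.
In (~cold | ~gpu | ~open) only ~open is left, so open = False.
All clauses satisfied.

gpu=T, open=F, wind=F, busy=F, cold=T, heat=F, pump=T, fog=T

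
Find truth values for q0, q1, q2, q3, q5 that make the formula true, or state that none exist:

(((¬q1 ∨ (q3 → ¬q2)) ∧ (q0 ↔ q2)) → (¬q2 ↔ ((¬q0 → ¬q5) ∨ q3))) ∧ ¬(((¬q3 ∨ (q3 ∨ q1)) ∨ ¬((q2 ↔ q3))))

UNSATISFIABLE

The conjunct ¬(((¬q3 ∨ (q3 ∨ q1)) ∨ ¬((q2 ↔ q3)))) is unsatisfiable on its own:
  q1=F, q2=F, q3=F: evaluates to False.
  q1=F, q2=F, q3=T: evaluates to False.
  q1=F, q2=T, q3=F: evaluates to False.
  q1=F, q2=T, q3=T: evaluates to False.
  q1=T, q2=F, q3=F: evaluates to False.
  q1=T, q2=F, q3=T: evaluates to False.
  q1=T, q2=T, q3=F: evaluates to False.
  q1=T, q2=T, q3=T: evaluates to False.
So the whole conjunction is unsatisfiable.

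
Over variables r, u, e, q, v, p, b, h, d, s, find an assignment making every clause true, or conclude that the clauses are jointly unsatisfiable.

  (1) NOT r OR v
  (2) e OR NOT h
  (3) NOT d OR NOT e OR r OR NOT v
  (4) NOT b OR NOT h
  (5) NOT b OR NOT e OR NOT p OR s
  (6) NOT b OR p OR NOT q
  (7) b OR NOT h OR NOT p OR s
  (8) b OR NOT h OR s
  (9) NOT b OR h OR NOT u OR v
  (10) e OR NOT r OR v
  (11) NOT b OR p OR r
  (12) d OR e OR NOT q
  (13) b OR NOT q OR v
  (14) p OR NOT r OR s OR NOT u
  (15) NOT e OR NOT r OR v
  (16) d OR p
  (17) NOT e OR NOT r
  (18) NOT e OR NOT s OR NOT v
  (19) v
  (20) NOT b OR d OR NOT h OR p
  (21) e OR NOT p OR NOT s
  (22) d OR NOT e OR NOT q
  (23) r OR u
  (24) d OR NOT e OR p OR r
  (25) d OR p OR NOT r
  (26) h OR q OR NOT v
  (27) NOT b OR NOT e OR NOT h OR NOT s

r: True, u: False, e: False, q: True, v: True, p: True, b: True, h: False, d: True, s: False

Unit clause (v) forces v = True.
Set r = True.
  then (NOT e OR NOT r) forces e = False.
  then (e OR NOT h) forces h = False.
  then (h OR q OR NOT v) forces q = True.
  then (d OR e OR NOT q) forces d = True.
Set u = False.
Set p = True.
  then (e OR NOT p OR NOT s) forces s = False.
Set b = True.
All clauses satisfied.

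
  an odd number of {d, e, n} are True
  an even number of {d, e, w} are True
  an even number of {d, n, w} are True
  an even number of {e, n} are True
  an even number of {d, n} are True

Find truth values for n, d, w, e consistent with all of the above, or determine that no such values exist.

n=T, d=T, w=F, e=T

{d, e, n}: 3 true → odd ✓
{d, e, w}: 2 true → even ✓
{d, n, w}: 2 true → even ✓
{e, n}: 2 true → even ✓
{d, n}: 2 true → even ✓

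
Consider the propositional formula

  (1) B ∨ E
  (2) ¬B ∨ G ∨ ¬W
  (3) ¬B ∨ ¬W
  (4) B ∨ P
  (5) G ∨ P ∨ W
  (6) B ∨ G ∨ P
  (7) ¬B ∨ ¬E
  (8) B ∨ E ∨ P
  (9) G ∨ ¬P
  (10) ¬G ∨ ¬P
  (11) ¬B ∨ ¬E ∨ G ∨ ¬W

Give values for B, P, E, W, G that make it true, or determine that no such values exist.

Try B = False:
  (B ∨ E) forces E = True.
  (B ∨ P) forces P = True.
  (G ∨ ¬P) forces G = True.
  clause (¬G ∨ ¬P) is falsified — backtrack.
So B = True.
  then (¬B ∨ ¬W) forces W = False.
  then (¬B ∨ ¬E) forces E = False.
Try P = True:
  (G ∨ ¬P) forces G = True.
  clause (¬G ∨ ¬P) is falsified — backtrack.
So P = False.
  then (G ∨ P ∨ W) forces G = True.
All clauses satisfied.

B = True, P = False, E = False, W = False, G = True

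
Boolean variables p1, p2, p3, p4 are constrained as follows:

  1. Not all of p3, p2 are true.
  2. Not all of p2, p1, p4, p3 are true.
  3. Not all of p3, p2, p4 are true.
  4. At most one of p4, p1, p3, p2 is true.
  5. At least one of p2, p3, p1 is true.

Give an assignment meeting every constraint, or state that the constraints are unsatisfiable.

p1 = False, p2 = False, p3 = True, p4 = False

  (1) {p3, p2}: 1/2 true — not all ✓
  (2) {p2, p1, p4, p3}: 1/4 true — not all ✓
  (3) {p3, p2, p4}: 1/3 true — not all ✓
  (4) {p4, p1, p3, p2}: 1 true — at most one ✓
  (5) {p2, p3, p1}: 1 true — at least one ✓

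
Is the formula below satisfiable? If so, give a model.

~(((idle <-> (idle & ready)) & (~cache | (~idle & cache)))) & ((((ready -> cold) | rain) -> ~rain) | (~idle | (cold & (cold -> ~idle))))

cold = True, ready = False, rain = False, idle = True, cache = True

  ~(((idle <-> (idle & ready)) & (~cache | (~idle & cache)))) = True
    (idle <-> (idle & ready)) & (~cache | (~idle & cache)) = False
      idle <-> (idle & ready) = False
        idle & ready = False
      ~cache | (~idle & cache) = False
        ~cache = False
        ~idle & cache = False
          ~idle = False
  (((ready -> cold) | rain) -> ~rain) | (~idle | (cold & (cold -> ~idle))) = True
    ((ready -> cold) | rain) -> ~rain = True
      (ready -> cold) | rain = True
        ready -> cold = True
      ~rain = True
    ~idle | (cold & (cold -> ~idle)) = False
      ~idle = False
      cold & (cold -> ~idle) = False
        cold -> ~idle = False
          ~idle = False
Both conjuncts True, so the formula holds.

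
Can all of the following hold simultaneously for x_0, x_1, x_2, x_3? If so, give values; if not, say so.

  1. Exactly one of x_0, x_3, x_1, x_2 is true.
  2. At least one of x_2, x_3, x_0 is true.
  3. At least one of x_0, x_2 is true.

x_0 = False; x_1 = False; x_2 = True; x_3 = False

  (1) {x_0, x_3, x_1, x_2}: 1 true — exactly one ✓
  (2) {x_2, x_3, x_0}: 1 true — at least one ✓
  (3) {x_0, x_2}: 1 true — at least one ✓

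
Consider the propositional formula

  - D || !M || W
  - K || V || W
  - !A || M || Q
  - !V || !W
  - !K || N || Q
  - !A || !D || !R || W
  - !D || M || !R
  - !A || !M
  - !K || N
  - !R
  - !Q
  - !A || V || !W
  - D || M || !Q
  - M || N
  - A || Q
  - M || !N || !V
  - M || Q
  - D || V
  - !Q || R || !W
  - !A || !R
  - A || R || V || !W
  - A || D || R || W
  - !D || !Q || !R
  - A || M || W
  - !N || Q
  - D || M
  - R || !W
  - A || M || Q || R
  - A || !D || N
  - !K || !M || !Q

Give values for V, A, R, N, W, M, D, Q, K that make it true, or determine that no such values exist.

Unsatisfiable — no assignment works.

Case R = True:
  Clause (!R) is falsified — contradiction.
Case R = False:
  (!Q) forces Q = False.
  (A || Q) forces A = True.
  (!A || M || Q) forces M = True.
  Clause (!A || !M) is falsified — contradiction.
Both cases fail, so the formula is unsatisfiable.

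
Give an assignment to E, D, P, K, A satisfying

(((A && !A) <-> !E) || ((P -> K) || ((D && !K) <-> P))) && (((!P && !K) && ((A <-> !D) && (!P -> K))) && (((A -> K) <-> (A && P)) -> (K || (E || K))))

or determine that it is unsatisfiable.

Unsatisfiable — no assignment works.

Case P = True: the conjunct !P is False.
Case P = False: the formula simplifies to (!K && ((A <-> !D) && K)) && (!((A -> K)) -> (K || (E || K))).
  K = True: the conjunct !K is False.
  K = False: the conjunct K is False.
Both cases fail — unsatisfiable.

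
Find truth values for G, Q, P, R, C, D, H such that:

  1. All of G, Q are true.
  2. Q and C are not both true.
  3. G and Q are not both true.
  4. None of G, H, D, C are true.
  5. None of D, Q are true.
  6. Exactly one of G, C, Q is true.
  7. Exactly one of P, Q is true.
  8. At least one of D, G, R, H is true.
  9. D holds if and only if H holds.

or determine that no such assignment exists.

Case G = True:
  Constraint (4) is violated (G=T) — contradiction.
Case G = False:
  Constraint (1) is violated (G=F) — contradiction.
Both cases fail — unsatisfiable.

Unsatisfiable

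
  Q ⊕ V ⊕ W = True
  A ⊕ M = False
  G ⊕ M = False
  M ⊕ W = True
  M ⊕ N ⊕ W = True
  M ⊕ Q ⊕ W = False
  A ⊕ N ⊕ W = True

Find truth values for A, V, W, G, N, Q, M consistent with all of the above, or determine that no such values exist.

A: True, V: False, W: False, G: True, N: False, Q: True, M: True

Q ⊕ V ⊕ W = T ⊕ F ⊕ F = True ✓
A ⊕ M = T ⊕ T = False ✓
G ⊕ M = T ⊕ T = False ✓
M ⊕ W = T ⊕ F = True ✓
M ⊕ N ⊕ W = T ⊕ F ⊕ F = True ✓
M ⊕ Q ⊕ W = T ⊕ T ⊕ F = False ✓
A ⊕ N ⊕ W = T ⊕ F ⊕ F = True ✓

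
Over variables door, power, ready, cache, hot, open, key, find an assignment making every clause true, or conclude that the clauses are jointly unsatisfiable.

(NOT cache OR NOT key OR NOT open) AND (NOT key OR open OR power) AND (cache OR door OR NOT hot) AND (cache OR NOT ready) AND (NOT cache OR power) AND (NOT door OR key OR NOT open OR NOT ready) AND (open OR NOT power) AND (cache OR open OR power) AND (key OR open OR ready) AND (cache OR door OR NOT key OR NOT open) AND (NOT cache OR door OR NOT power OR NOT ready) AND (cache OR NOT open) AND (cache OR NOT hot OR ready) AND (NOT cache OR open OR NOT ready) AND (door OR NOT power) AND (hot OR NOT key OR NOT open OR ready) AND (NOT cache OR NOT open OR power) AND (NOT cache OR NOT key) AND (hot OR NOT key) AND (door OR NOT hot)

door = True, power = True, ready = False, cache = True, hot = True, open = True, key = False

Set door = True.
Try power = False:
  (NOT cache OR power) forces cache = False.
  (cache OR NOT ready) forces ready = False.
  (cache OR open OR power) forces open = True.
  clause (cache OR NOT open) is falsified — backtrack.
So power = True.
  then (open OR NOT power) forces open = True.
  then (cache OR NOT open) forces cache = True.
  then (NOT cache OR NOT key) forces key = False.
  then (NOT door OR key OR NOT open OR NOT ready) forces ready = False.
Set hot = True.
All clauses satisfied.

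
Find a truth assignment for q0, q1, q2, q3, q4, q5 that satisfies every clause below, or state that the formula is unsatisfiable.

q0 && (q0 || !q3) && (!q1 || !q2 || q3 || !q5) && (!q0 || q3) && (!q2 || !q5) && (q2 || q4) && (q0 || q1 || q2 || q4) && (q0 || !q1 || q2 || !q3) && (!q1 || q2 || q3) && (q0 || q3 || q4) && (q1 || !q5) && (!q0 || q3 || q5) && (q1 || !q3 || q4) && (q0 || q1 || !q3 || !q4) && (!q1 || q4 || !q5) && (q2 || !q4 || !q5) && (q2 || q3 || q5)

q0: True; q1: True; q2: False; q3: True; q4: True; q5: False

Unit clause (q0) forces q0 = True.
In (!q0 || q3) only q3 is left, so q3 = True.
Set q1 = True.
Set q2 = False.
  then (q2 || q4) forces q4 = True.
  then (q2 || !q4 || !q5) forces q5 = False.
All clauses satisfied.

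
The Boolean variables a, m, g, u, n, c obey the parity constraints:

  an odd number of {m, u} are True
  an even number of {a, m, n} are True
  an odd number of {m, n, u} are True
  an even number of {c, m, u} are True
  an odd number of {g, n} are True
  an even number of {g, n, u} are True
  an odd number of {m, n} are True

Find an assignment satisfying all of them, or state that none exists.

UNSATISFIABLE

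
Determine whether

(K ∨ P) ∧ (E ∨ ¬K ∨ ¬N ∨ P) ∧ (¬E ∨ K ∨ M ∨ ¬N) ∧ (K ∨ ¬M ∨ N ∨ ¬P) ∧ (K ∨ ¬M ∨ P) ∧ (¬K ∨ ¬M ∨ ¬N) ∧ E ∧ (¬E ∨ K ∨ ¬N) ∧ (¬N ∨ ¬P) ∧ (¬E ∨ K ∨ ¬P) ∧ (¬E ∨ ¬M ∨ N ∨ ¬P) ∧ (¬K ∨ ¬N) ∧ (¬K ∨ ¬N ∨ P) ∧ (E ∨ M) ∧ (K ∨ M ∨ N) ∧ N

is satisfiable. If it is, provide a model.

Case N = True:
  (E) forces E = True.
  (¬E ∨ K ∨ ¬N) forces K = True.
  Clause (¬K ∨ ¬N) is falsified — contradiction.
Case N = False:
  Clause (N) is falsified — contradiction.
Both cases fail, so the formula is unsatisfiable.

UNSATISFIABLE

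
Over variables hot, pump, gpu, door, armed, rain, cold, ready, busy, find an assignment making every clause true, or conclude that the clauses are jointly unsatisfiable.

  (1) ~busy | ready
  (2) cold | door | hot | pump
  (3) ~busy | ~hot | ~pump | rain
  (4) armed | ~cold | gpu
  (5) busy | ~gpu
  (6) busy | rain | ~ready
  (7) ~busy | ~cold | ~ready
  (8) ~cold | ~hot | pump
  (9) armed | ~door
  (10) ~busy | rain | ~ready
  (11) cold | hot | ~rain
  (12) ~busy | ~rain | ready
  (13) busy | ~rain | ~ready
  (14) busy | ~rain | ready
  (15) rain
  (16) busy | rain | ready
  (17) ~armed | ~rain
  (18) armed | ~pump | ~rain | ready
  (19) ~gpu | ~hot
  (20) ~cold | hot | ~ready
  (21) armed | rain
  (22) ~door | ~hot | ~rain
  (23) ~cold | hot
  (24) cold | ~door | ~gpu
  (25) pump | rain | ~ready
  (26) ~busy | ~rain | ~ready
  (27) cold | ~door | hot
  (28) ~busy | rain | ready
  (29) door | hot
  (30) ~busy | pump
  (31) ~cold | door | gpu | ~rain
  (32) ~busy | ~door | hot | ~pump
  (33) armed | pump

Case ready = True:
  (rain) forces rain = True.
  (busy | ~rain | ~ready) forces busy = True.
  Clause (~busy | ~rain | ~ready) is falsified — contradiction.
Case ready = False:
  (~busy | ready) forces busy = False.
  (busy | ~gpu) forces gpu = False.
  (busy | ~rain | ready) forces rain = False.
  Clause (rain) is falsified — contradiction.
Both cases fail, so the formula is unsatisfiable.

Unsatisfiable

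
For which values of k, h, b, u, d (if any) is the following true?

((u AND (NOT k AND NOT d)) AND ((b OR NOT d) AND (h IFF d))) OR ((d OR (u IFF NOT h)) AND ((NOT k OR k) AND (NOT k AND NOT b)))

k=F, h=T, b=F, u=T, d=T

  ((u AND (NOT k AND NOT d)) AND ((b OR NOT d) AND (h IFF d))) OR ((d OR (u IFF NOT h)) AND ((NOT k OR k) AND (NOT k AND NOT b))) = True
    (u AND (NOT k AND NOT d)) AND ((b OR NOT d) AND (h IFF d)) = False
      u AND (NOT k AND NOT d) = False
        NOT k AND NOT d = False
          NOT k = True
          NOT d = False
      (b OR NOT d) AND (h IFF d) = False
        b OR NOT d = False
          NOT d = False
        h IFF d = True
    (d OR (u IFF NOT h)) AND ((NOT k OR k) AND (NOT k AND NOT b)) = True
      d OR (u IFF NOT h) = True
        u IFF NOT h = False
          NOT h = False
      (NOT k OR k) AND (NOT k AND NOT b) = True
        NOT k OR k = True
          NOT k = True
        NOT k AND NOT b = True
          NOT k = True
          NOT b = True
The formula evaluates to True.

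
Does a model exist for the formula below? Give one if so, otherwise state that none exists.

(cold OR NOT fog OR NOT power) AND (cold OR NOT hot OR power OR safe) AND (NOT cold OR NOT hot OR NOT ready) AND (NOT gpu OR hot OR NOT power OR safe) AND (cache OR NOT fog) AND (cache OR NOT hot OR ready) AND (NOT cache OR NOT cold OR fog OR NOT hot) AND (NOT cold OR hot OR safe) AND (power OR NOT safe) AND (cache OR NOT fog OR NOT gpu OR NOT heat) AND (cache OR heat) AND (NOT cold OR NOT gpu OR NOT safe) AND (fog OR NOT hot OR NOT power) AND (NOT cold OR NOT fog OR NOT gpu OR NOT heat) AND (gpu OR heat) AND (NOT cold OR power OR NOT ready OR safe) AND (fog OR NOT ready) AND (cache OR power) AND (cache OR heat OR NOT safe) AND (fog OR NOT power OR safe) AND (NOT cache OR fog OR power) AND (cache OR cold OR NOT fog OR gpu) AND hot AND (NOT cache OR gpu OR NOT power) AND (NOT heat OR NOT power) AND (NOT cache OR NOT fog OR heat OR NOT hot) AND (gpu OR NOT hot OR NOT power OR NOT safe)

Unit clause (hot) forces hot = True.
Set fog = True.
  then (cache OR NOT fog) forces cache = True.
  then (NOT cache OR NOT fog OR heat OR NOT hot) forces heat = True.
  then (NOT heat OR NOT power) forces power = False.
  then (power OR NOT safe) forces safe = False.
  then (cold OR NOT hot OR power OR safe) forces cold = True.
  then (NOT cold OR NOT hot OR NOT ready) forces ready = False.
  then (NOT cold OR NOT fog OR NOT gpu OR NOT heat) forces gpu = False.
All clauses satisfied.

fog = True, gpu = False, safe = False, heat = True, ready = False, cache = True, cold = True, hot = True, power = False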